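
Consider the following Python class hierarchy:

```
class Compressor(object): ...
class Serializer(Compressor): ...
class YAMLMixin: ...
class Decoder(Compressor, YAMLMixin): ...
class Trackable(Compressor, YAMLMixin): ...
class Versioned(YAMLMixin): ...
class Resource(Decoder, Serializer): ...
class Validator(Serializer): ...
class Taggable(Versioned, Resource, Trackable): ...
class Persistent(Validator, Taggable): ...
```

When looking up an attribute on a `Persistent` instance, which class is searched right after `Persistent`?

Validator

L[Persistent] = Persistent + merge(L[Validator], L[Taggable], [Validator Taggable])
  take Validator:  [Validator Serializer Compressor object] + [Taggable Versioned Resource Decoder Serializer Trackable Compressor YAMLMixin object] + [Validator Taggable]
  take Taggable:  [Serializer Compressor object] + [Taggable Versioned Resource Decoder Serializer Trackable Compressor YAMLMixin object] + [Taggable]
  take Versioned:  [Serializer Compressor object] + [Versioned Resource Decoder Serializer Trackable Compressor YAMLMixin object]
  take Resource:  [Serializer Compressor object] + [Resource Decoder Serializer Trackable Compressor YAMLMixin object]
  take Decoder:  [Serializer Compressor object] + [Decoder Serializer Trackable Compressor YAMLMixin object]
  take Serializer:  [Serializer Compressor object] + [Serializer Trackable Compressor YAMLMixin object]
  take Trackable:  [Compressor object] + [Trackable Compressor YAMLMixin object]
  take Compressor:  [Compressor object] + [Compressor YAMLMixin object]
  take YAMLMixin:  [object] + [YAMLMixin object]
  take object:  [object] + [object]
MRO: Persistent Validator Taggable Versioned Resource Decoder Serializer Trackable Compressor YAMLMixin object
Persistent is at position 0; next is Validator.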